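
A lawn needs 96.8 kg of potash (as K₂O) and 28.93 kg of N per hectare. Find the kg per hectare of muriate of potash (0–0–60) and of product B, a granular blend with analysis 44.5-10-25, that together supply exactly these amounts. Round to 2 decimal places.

Per-hectare balance (a = muriate of potash, b = product B):
K₂O: 0.6·a + 0.25·b = 96.8
N: 0·a + 0.445·b = 28.93
Solving simultaneously: a = 134.245, b = 65.0112.

134.25 kg muriate of potash, 65.01 kg product B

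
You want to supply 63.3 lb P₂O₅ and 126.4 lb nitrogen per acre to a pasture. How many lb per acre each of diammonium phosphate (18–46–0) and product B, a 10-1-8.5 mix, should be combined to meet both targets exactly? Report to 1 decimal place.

114.6 lb diammonium phosphate, 1057.7 lb product B

Let a = lb of diammonium phosphate, b = lb of product B (per acre).
P₂O₅: 0.46·a + 0.01·b = 63.3
N: 0.18·a + 0.1·b = 126.4
From row1: a = (63.3 − 0.01·b) / 0.46.
Into row2: 0.18·(63.3 − 0.01·b)/0.46 + 0.1·b = 126.4 → b = 1057.69, a = 114.615.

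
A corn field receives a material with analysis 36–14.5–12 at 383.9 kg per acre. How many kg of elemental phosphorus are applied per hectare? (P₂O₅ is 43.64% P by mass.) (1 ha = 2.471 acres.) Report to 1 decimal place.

60.0 kg P per hectare

P₂O₅ per acre = 383.9 × 14.5% = 55.6655 kg.
Elemental P = 55.6655 × 0.4364 = 24.2924 kg per acre.
Convert to per hectare: 24.2924 × 2.471 = 60.0266 kg.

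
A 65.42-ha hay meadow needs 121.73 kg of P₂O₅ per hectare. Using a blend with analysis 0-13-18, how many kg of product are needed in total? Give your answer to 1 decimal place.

61258.3 kg

Product per hectare = 121.73 / 13% = 936.385 kg.
Total product = 936.385 × 65.42 = 61258.28 kg.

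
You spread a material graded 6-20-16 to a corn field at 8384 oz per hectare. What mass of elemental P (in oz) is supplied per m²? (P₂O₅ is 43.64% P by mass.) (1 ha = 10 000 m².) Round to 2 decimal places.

0.07 oz P per sq m

P₂O₅ per hectare = 8384 × 20% = 1676.8 oz.
Elemental P = 1676.8 × 0.4364 = 731.756 oz per hectare.
Convert to per m²: 731.756 × 0.0001 = 0.0731756 oz.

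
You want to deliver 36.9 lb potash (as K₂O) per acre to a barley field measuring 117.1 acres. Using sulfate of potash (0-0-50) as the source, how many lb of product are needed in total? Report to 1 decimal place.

Product per acre = 36.9 / 50% = 73.8 lb.
Total product = 73.8 × 117.1 = 8641.98 lb.

8642.0 lb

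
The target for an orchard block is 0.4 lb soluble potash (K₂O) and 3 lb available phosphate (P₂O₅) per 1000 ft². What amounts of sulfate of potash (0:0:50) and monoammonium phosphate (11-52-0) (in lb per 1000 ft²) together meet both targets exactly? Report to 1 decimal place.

Per-1000 ft² balance (a = sulfate of potash, b = monoammonium phosphate):
K₂O: 0.5·a + 0·b = 0.4
P₂O₅: 0·a + 0.52·b = 3
Solving simultaneously: a = 0.8, b = 5.76923.

0.8 lb sulfate of potash, 5.8 lb monoammonium phosphate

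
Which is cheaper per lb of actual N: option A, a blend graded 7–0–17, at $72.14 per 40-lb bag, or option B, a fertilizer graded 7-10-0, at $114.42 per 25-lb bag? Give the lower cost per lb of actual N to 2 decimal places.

option A: N per bag = 40 × 7% = 2.8 lb; cost = 72.14 / 2.8 = $25.7643/lb N.
option B: N per bag = 25 × 7% = 1.75 lb; cost = 114.42 / 1.75 = $65.3829/lb N.
option A is cheaper.

$25.76 per lb N (option A)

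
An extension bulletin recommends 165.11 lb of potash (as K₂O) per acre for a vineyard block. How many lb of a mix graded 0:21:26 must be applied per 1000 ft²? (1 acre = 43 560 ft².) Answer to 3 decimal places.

Product per acre = 165.11 / 26% = 635.038 lb.
Convert to per 1000 ft²: 635.038 × 0.0229568 = 14.57848 lb.

14.578 lb of product per thousand sq ft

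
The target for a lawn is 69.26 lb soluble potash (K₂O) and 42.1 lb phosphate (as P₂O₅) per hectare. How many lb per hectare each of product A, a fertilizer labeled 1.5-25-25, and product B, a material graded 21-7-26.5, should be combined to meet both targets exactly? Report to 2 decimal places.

129.40 lb product A, 139.28 lb product B

Let a = lb of product A, b = lb of product B (per hectare).
K₂O: 0.25·a + 0.265·b = 69.26
P₂O₅: 0.25·a + 0.07·b = 42.1
Solving simultaneously: a = 129.401, b = 139.282.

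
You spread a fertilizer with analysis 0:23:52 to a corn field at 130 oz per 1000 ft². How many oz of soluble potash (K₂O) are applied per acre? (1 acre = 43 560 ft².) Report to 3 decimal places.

K₂O per 1000 ft² = 130 × 52% = 67.6 oz.
Convert to per acre: 67.6 × 43.56 = 2944.656 oz.

2944.656 oz K₂O per acre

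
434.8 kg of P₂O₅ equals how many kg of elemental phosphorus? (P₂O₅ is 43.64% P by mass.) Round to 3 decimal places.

189.747 kg P

P = 434.8 × 0.4364 = 189.7467 kg.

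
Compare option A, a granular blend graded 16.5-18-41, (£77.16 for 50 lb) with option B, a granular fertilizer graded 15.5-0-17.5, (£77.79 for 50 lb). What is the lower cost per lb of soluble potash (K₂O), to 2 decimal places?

option A: K₂O per bag = 50 × 41% = 20.5 lb; cost = 77.16 / 20.5 = £3.7639/lb K₂O.
option B: K₂O per bag = 50 × 17.5% = 8.75 lb; cost = 77.79 / 8.75 = £8.8903/lb K₂O.
option A is cheaper.

£3.76 per lb K₂O (option A)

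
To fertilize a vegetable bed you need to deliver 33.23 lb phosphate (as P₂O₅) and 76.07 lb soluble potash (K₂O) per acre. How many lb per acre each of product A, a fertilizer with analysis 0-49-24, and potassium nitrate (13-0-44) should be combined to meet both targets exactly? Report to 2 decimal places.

Let a = lb of product A, b = lb of potassium nitrate (per acre).
P₂O₅: 0.49·a + 0·b = 33.23
K₂O: 0.24·a + 0.44·b = 76.07
From row1: a = (33.23 − 0·b) / 0.49.
Into row2: 0.24·(33.23 − 0·b)/0.49 + 0.44·b = 76.07 → b = 135.896, a = 67.8163.

67.82 lb product A, 135.90 lb potassium nitrate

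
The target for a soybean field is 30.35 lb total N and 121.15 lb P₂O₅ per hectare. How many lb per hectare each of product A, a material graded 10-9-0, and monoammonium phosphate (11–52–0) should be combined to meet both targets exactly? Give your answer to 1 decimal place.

Let a = lb of product A, b = lb of monoammonium phosphate (per hectare).
N: 0.1·a + 0.11·b = 30.35
P₂O₅: 0.09·a + 0.52·b = 121.15
Eliminate a: (row1) − 0.1/0.09·(row2) → -0.467778·b = -104.261, so b = 222.886.
Back-substitute: a = (30.35 − 0.11·222.886) / 0.1 = 58.3254.

58.3 lb product A, 222.9 lb monoammonium phosphate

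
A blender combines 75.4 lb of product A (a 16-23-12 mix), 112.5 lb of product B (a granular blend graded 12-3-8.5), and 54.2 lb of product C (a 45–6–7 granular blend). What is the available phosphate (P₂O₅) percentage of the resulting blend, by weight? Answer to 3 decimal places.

Total mass = 75.4 + 112.5 + 54.2 = 242.1 lb.
P₂O₅ mass = 23%×75.4 + 3%×112.5 + 6%×54.2 = 23.969 lb.
% P₂O₅ = 23.969 / 242.1 = 9.90045%.

9.900% P₂O₅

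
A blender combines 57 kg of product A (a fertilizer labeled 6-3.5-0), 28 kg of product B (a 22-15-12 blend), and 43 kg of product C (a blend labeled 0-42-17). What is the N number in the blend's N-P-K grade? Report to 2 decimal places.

Total mass = 57 + 28 + 43 = 128 kg.
N mass = 6%×57 + 22%×28 + 0%×43 = 9.58 kg.
% N = 9.58 / 128 = 7.48438%.

7.48% N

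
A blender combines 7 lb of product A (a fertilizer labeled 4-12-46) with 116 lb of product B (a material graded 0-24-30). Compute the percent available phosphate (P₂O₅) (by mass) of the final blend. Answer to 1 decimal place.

23.3% P₂O₅

Total mass = 7 + 116 = 123 lb.
P₂O₅ mass = 12%×7 + 24%×116 = 28.68 lb.
% P₂O₅ = 28.68 / 123 = 23.3171%.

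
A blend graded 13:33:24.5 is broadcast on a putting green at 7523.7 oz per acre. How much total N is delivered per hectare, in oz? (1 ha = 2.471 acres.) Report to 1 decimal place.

nitrogen per acre = 7523.7 × 13% = 978.081 oz.
Convert to per hectare: 978.081 × 2.471 = 2416.84 oz.

2416.8 oz N per hectare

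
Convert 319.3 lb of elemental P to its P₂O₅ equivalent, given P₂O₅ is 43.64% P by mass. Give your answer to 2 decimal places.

731.67 lb P₂O₅

P₂O₅ = 319.3 / 0.4364 = 731.668 lb.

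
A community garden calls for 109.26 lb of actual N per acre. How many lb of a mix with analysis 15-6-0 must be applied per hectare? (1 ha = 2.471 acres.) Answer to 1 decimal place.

1799.9 lb of product per hectare

Product per acre = 109.26 / 15% = 728.4 lb.
Convert to per hectare: 728.4 × 2.471 = 1799.88 lb.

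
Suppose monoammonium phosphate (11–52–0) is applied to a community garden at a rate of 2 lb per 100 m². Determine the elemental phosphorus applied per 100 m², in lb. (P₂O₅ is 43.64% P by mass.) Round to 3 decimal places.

0.454 lb P per hundred sq m

P₂O₅ per 100 m² = 2 × 52% = 1.04 lb.
Elemental P = 1.04 × 0.4364 = 0.453856 lb per 100 m².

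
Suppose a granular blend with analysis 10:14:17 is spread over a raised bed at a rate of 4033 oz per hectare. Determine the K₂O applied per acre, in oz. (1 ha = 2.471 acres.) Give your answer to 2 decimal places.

277.46 oz K₂O per acre

K₂O per hectare = 4033 × 17% = 685.61 oz.
Convert to per acre: 685.61 × 0.404694 = 277.463 oz.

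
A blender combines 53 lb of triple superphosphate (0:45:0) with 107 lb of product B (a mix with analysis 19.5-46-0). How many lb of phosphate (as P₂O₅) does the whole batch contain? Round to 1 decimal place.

P₂O₅ mass = 45%×53 + 46%×107 = 73.07 lb.

73.1 lb P₂O₅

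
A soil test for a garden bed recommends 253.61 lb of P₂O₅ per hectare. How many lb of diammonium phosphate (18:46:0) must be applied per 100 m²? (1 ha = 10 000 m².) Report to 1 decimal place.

5.5 lb of product per hundred sq m

Product per hectare = 253.61 / 46% = 551.326 lb.
Convert to per 100 m²: 551.326 × 0.01 = 5.51326 lb.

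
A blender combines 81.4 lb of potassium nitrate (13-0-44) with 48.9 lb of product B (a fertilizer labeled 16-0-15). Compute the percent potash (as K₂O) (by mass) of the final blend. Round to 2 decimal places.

33.12% K₂O

Total mass = 81.4 + 48.9 = 130.3 lb.
K₂O mass = 44%×81.4 + 15%×48.9 = 43.151 lb.
% K₂O = 43.151 / 130.3 = 33.1167%.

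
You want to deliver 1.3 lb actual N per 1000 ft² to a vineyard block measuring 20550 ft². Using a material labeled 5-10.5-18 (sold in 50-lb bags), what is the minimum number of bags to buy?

Product per 1000 ft² = 1.3 / 5% = 26 lb.
Total product = 26 × 20550 / 1000 = 534.3 lb.
Bags = ⌈534.3 / 50⌉ = 11.

11 bags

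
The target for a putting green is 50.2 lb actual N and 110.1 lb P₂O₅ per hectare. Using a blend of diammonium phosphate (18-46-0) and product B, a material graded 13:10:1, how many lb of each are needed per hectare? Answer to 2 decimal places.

With a, b = lb per hectare of diammonium phosphate and product B:
N: 0.18·a + 0.13·b = 50.2
P₂O₅: 0.46·a + 0.1·b = 110.1
Eliminate b: (row1) − 0.13/0.1·(row2) → -0.418·a = -92.93, so a = 222.321.
Then b = (110.1 − 0.46·222.321) / 0.1 = 78.3254.

222.32 lb diammonium phosphate, 78.33 lb product B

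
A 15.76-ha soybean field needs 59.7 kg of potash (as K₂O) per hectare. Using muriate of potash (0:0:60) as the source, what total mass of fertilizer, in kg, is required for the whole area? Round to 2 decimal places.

1568.12 kg

Product per hectare = 59.7 / 60% = 99.5 kg.
Total product = 99.5 × 15.76 = 1568.12 kg.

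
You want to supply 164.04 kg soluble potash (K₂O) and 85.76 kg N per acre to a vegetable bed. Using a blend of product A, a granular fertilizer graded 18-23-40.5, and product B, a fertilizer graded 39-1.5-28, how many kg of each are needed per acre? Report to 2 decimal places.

Let a = kg of product A, b = kg of product B (per acre).
K₂O: 0.405·a + 0.28·b = 164.04
N: 0.18·a + 0.39·b = 85.76
Eliminate a: (row1) − 0.405/0.18·(row2) → -0.5975·b = -28.92, so b = 48.4017.
Back-substitute: a = (164.04 − 0.28·48.4017) / 0.405 = 371.574.

371.57 kg product A, 48.40 kg product B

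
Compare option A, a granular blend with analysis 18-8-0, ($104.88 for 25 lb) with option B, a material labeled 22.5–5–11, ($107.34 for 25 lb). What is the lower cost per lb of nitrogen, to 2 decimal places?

$19.08 per lb N (option B)

option A: N per bag = 25 × 18% = 4.5 lb; cost = 104.88 / 4.5 = $23.3067/lb N.
option B: N per bag = 25 × 22.5% = 5.625 lb; cost = 107.34 / 5.625 = $19.0827/lb N.
option B is cheaper.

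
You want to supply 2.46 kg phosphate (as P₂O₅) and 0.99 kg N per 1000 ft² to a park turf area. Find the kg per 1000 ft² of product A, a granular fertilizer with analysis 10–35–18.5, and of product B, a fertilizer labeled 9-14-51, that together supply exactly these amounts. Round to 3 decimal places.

4.731 kg product A, 5.743 kg product B

Let a = kg of product A, b = kg of product B (per 1000 ft²).
P₂O₅: 0.35·a + 0.14·b = 2.46
N: 0.1·a + 0.09·b = 0.99
From row1: a = (2.46 − 0.14·b) / 0.35.
Into row2: 0.1·(2.46 − 0.14·b)/0.35 + 0.09·b = 0.99 → b = 5.74286, a = 4.73143.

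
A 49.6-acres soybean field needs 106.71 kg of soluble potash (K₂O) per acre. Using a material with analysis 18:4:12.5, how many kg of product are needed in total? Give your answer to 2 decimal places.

42342.53 kg

Product per acre = 106.71 / 12.5% = 853.68 kg.
Total product = 853.68 × 49.6 = 42342.528 kg.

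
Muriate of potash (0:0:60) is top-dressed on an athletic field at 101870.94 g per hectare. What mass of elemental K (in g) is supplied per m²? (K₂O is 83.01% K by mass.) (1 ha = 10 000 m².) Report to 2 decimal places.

K₂O per hectare = 101870.94 × 60% = 61122.6 g.
Elemental K = 61122.6 × 0.8301 = 50737.8 g per hectare.
Convert to per m²: 50737.8 × 0.0001 = 5.07378 g.

5.07 g K per sq m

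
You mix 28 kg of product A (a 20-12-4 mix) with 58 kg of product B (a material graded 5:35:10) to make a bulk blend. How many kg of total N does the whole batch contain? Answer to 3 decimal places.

N mass = 20%×28 + 5%×58 = 8.5 kg.

8.500 kg N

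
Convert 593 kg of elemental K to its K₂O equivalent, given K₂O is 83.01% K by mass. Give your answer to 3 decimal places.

K₂O = 593 / 0.8301 = 714.3718 kg.

714.372 kg K₂O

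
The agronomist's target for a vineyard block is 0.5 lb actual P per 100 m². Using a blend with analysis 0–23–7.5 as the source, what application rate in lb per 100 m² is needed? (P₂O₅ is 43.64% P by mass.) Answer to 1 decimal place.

5.0 lb of product per hundred sq m

As P₂O₅: 0.5 / 0.4364 = 1.14574 lb per 100 m².
Product per 100 m² = 1.14574 / 23% = 4.98147 lb.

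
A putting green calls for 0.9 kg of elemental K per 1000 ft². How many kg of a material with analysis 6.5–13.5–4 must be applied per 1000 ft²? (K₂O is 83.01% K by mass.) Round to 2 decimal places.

As K₂O: 0.9 / 0.8301 = 1.08421 kg per 1000 ft².
Product per 1000 ft² = 1.08421 / 4% = 27.1052 kg.

27.11 kg of product per thousand sq ft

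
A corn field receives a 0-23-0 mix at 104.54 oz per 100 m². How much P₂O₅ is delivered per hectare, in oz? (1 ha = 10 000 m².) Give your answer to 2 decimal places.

P₂O₅ per 100 m² = 104.54 × 23% = 24.0442 oz.
Convert to per hectare: 24.0442 × 100 = 2404.42 oz.

2404.42 oz P₂O₅ per hectare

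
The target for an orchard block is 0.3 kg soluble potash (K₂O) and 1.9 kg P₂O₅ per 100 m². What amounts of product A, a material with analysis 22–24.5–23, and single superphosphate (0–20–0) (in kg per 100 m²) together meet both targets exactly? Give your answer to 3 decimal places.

With a, b = kg per 100 m² of product A and single superphosphate:
K₂O: 0.23·a + 0·b = 0.3
P₂O₅: 0.245·a + 0.2·b = 1.9
Eliminate b: (row1) − 0/0.2·(row2) → 0.23·a = 0.3, so a = 1.30435.
Then b = (1.9 − 0.245·1.30435) / 0.2 = 7.90217.

1.304 kg product A, 7.902 kg single superphosphate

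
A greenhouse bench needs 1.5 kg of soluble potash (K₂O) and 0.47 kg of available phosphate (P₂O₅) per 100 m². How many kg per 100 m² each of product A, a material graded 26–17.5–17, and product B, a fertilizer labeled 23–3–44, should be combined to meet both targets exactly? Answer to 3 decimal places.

2.250 kg product A, 2.540 kg product B

Per-100 m² balance (a = product A, b = product B):
K₂O: 0.17·a + 0.44·b = 1.5
P₂O₅: 0.175·a + 0.03·b = 0.47
Eliminate b: (row1) − 0.44/0.03·(row2) → -2.39667·a = -5.39333, so a = 2.25035.
Then b = (0.47 − 0.175·2.25035) / 0.03 = 2.53964.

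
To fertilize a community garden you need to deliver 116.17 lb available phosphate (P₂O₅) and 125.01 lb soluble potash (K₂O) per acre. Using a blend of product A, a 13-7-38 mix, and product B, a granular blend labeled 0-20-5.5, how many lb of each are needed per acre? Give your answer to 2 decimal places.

Per-acre balance (a = product A, b = product B):
P₂O₅: 0.07·a + 0.2·b = 116.17
K₂O: 0.38·a + 0.055·b = 125.01
Eliminate a: (row1) − 0.07/0.38·(row2) → 0.189868·b = 93.1418, so b = 490.5599.
Back-substitute: a = (116.17 − 0.2·490.5599) / 0.07 = 257.972.

257.97 lb product A, 490.56 lb product B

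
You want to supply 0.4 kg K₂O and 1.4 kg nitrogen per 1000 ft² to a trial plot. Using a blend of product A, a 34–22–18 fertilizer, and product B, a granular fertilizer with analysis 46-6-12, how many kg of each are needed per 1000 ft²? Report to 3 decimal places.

0.381 kg product A, 2.762 kg product B

Let a = kg of product A, b = kg of product B (per 1000 ft²).
K₂O: 0.18·a + 0.12·b = 0.4
N: 0.34·a + 0.46·b = 1.4
From row1: a = (0.4 − 0.12·b) / 0.18.
Into row2: 0.34·(0.4 − 0.12·b)/0.18 + 0.46·b = 1.4 → b = 2.7619, a = 0.380952.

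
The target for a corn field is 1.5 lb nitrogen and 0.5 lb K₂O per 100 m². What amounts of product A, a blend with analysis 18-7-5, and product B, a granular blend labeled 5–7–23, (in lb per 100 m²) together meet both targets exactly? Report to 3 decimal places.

Let a = lb of product A, b = lb of product B (per 100 m²).
N: 0.18·a + 0.05·b = 1.5
K₂O: 0.05·a + 0.23·b = 0.5
Eliminate b: (row1) − 0.05/0.23·(row2) → 0.16913·a = 1.3913, so a = 8.22622.
Then b = (0.5 − 0.05·8.22622) / 0.23 = 0.385604.

8.226 lb product A, 0.386 lb product B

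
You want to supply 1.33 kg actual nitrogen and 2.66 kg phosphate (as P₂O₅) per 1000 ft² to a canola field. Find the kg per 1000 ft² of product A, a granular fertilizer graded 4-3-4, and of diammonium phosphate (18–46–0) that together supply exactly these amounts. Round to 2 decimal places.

10.23 kg product A, 5.12 kg diammonium phosphate

With a, b = kg per 1000 ft² of product A and diammonium phosphate:
N: 0.04·a + 0.18·b = 1.33
P₂O₅: 0.03·a + 0.46·b = 2.66
Solving simultaneously: a = 10.2308, b = 5.11538.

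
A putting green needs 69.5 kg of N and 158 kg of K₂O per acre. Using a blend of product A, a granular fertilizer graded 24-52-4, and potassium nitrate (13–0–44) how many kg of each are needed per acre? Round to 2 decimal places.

With a, b = kg per acre of product A and potassium nitrate:
N: 0.24·a + 0.13·b = 69.5
K₂O: 0.04·a + 0.44·b = 158
Eliminate b: (row1) − 0.13/0.44·(row2) → 0.228182·a = 22.8182, so a = 100.
Then b = (158 − 0.04·100) / 0.44 = 350.

100.00 kg product A, 350.00 kg potassium nitrate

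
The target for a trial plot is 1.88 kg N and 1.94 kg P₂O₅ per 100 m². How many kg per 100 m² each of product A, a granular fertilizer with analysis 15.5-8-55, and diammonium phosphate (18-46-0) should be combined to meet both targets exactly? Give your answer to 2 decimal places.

Let a = kg of product A, b = kg of diammonium phosphate (per 100 m²).
N: 0.155·a + 0.18·b = 1.88
P₂O₅: 0.08·a + 0.46·b = 1.94
Solving simultaneously: a = 9.06151, b = 2.64148.

9.06 kg product A, 2.64 kg diammonium phosphate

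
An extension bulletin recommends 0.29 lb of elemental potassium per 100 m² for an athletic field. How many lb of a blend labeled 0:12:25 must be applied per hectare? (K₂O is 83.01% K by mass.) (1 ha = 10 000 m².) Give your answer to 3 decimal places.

As K₂O: 0.29 / 0.8301 = 0.349355 lb per 100 m².
Product per 100 m² = 0.349355 / 25% = 1.39742 lb.
Convert to per hectare: 1.39742 × 100 = 139.7422 lb.

139.742 lb of product per hectare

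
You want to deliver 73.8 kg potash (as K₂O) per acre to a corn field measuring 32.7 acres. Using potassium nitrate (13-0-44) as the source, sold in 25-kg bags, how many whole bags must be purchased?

Product per acre = 73.8 / 44% = 167.727 kg.
Total product = 167.727 × 32.7 = 5484.68 kg.
Bags = ⌈5484.68 / 25⌉ = 220.

220 bags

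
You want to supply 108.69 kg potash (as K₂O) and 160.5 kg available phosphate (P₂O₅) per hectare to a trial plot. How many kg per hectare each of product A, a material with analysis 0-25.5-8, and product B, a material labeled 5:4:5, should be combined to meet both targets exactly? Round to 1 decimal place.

385.1 kg product A, 1557.7 kg product B

Let a = kg of product A, b = kg of product B (per hectare).
K₂O: 0.08·a + 0.05·b = 108.69
P₂O₅: 0.255·a + 0.04·b = 160.5
Solving simultaneously: a = 385.068, b = 1557.69.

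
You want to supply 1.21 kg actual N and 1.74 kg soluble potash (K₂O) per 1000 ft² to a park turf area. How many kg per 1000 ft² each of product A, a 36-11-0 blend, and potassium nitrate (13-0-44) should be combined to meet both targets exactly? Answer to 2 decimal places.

1.93 kg product A, 3.95 kg potassium nitrate

Let a = kg of product A, b = kg of potassium nitrate (per 1000 ft²).
N: 0.36·a + 0.13·b = 1.21
K₂O: 0·a + 0.44·b = 1.74
Solving simultaneously: a = 1.93308, b = 3.95455.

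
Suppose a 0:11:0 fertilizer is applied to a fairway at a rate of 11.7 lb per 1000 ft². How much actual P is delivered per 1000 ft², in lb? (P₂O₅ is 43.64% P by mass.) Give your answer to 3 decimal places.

0.562 lb P per thousand sq ft

P₂O₅ per 1000 ft² = 11.7 × 11% = 1.287 lb.
Elemental P = 1.287 × 0.4364 = 0.561647 lb per 1000 ft².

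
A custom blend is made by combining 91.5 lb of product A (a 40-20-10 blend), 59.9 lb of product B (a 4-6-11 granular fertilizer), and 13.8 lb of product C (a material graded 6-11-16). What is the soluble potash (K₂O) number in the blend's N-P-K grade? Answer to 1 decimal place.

10.9% K₂O

Total mass = 91.5 + 59.9 + 13.8 = 165.2 lb.
K₂O mass = 10%×91.5 + 11%×59.9 + 16%×13.8 = 17.947 lb.
% K₂O = 17.947 / 165.2 = 10.8638%.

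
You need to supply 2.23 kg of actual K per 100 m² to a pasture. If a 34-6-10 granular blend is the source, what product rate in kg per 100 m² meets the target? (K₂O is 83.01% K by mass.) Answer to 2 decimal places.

As K₂O: 2.23 / 0.8301 = 2.68642 kg per 100 m².
Product per 100 m² = 2.68642 / 10% = 26.8642 kg.

26.86 kg of product per hundred sq m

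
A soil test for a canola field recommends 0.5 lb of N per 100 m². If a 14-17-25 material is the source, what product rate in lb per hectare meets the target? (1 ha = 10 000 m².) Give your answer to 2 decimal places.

357.14 lb of product per hectare

Product per 100 m² = 0.5 / 14% = 3.57143 lb.
Convert to per hectare: 3.57143 × 100 = 357.143 lb.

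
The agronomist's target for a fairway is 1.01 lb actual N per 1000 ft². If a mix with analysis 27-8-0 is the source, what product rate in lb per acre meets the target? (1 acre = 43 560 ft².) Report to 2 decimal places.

162.95 lb of product per acre

Product per 1000 ft² = 1.01 / 27% = 3.74074 lb.
Convert to per acre: 3.74074 × 43.56 = 162.947 lb.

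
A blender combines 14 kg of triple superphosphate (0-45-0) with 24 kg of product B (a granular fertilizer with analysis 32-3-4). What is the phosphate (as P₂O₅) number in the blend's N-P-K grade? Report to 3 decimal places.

18.474% P₂O₅

Total mass = 14 + 24 = 38 kg.
P₂O₅ mass = 45%×14 + 3%×24 = 7.02 kg.
% P₂O₅ = 7.02 / 38 = 18.4737%.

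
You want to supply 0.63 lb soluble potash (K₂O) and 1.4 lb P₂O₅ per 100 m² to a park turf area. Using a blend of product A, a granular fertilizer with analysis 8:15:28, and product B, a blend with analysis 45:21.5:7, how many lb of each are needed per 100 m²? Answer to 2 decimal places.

Let a = lb of product A, b = lb of product B (per 100 m²).
K₂O: 0.28·a + 0.07·b = 0.63
P₂O₅: 0.15·a + 0.215·b = 1.4
Solving simultaneously: a = 0.753521, b = 5.98592.

0.75 lb product A, 5.99 lb product B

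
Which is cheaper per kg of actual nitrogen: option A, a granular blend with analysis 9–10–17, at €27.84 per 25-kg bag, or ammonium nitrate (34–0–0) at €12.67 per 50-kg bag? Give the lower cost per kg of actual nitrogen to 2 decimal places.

option A: N per bag = 25 × 9% = 2.25 kg; cost = 27.84 / 2.25 = €12.3733/kg N.
ammonium nitrate: N per bag = 50 × 34% = 17 kg; cost = 12.67 / 17 = €0.7453/kg N.
ammonium nitrate is cheaper.

€0.75 per kg N (ammonium nitrate)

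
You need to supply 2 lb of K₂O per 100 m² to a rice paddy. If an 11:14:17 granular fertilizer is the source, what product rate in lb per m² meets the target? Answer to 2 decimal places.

Product per 100 m² = 2 / 17% = 11.7647 lb.
Convert to per m²: 11.7647 × 0.01 = 0.117647 lb.

0.12 lb of product per sq m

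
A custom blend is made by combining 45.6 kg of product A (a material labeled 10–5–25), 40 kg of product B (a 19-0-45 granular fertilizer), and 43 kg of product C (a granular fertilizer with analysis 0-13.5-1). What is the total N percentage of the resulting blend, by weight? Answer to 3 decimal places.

Total mass = 45.6 + 40 + 43 = 128.6 kg.
N mass = 10%×45.6 + 19%×40 + 0%×43 = 12.16 kg.
% N = 12.16 / 128.6 = 9.45568%.

9.456% N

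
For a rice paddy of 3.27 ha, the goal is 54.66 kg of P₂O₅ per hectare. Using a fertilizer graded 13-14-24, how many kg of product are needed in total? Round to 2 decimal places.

Product per hectare = 54.66 / 14% = 390.429 kg.
Total product = 390.429 × 3.27 = 1276.701 kg.

1276.70 kg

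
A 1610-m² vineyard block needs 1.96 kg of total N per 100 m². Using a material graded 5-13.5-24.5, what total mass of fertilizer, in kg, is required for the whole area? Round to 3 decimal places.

Product per 100 m² = 1.96 / 5% = 39.2 kg.
Total product = 39.2 × 1610 / 100 = 631.12 kg.

631.120 kg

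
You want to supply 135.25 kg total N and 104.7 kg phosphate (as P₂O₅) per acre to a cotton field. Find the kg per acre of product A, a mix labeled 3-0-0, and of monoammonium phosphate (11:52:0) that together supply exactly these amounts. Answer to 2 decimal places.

3770.06 kg product A, 201.35 kg monoammonium phosphate

Let a = kg of product A, b = kg of monoammonium phosphate (per acre).
N: 0.03·a + 0.11·b = 135.25
P₂O₅: 0·a + 0.52·b = 104.7
Solving simultaneously: a = 3770.064, b = 201.346.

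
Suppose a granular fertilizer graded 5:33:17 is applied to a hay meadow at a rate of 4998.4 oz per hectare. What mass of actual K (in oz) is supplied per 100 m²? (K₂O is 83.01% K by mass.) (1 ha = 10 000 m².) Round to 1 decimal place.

K₂O per hectare = 4998.4 × 17% = 849.728 oz.
Elemental K = 849.728 × 0.8301 = 705.359 oz per hectare.
Convert to per 100 m²: 705.359 × 0.01 = 7.05359 oz.

7.1 oz K per hundred sq m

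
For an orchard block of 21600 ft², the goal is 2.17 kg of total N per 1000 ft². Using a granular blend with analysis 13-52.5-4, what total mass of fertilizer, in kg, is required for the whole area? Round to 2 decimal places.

360.55 kg

Product per 1000 ft² = 2.17 / 13% = 16.6923 kg.
Total product = 16.6923 × 21600 / 1000 = 360.554 kg.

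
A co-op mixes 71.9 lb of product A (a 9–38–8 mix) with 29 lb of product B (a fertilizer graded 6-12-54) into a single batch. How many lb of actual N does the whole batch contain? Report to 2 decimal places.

N mass = 9%×71.9 + 6%×29 = 8.211 lb.

8.21 lb N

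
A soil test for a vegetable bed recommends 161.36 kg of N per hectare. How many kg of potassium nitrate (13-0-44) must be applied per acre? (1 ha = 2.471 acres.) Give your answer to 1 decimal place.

Product per hectare = 161.36 / 13% = 1241.23 kg.
Convert to per acre: 1241.23 × 0.404694 = 502.319 kg.

502.3 kg of product per acre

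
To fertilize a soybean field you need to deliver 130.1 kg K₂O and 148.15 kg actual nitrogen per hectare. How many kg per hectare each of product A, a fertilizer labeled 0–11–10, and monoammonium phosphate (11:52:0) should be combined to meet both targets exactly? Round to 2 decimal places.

Let a = kg of product A, b = kg of monoammonium phosphate (per hectare).
K₂O: 0.1·a + 0·b = 130.1
N: 0·a + 0.11·b = 148.15
Solving simultaneously: a = 1301, b = 1346.818.

1301.00 kg product A, 1346.82 kg monoammonium phosphate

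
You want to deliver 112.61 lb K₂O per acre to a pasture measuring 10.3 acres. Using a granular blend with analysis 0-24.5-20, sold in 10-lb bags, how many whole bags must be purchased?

580 bags

Product per acre = 112.61 / 20% = 563.05 lb.
Total product = 563.05 × 10.3 = 5799.41 lb.
Bags = ⌈5799.41 / 10⌉ = 580.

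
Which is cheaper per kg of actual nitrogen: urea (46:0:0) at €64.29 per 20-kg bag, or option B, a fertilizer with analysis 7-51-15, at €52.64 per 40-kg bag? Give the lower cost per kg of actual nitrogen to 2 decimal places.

urea: N per bag = 20 × 46% = 9.2 kg; cost = 64.29 / 9.2 = €6.9880/kg N.
option B: N per bag = 40 × 7% = 2.8 kg; cost = 52.64 / 2.8 = €18.8000/kg N.
urea is cheaper.

€6.99 per kg N (urea)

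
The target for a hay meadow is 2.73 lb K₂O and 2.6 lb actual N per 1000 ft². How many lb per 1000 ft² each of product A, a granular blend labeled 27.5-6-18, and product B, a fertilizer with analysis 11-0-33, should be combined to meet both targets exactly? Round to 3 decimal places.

With a, b = lb per 1000 ft² of product A and product B:
K₂O: 0.18·a + 0.33·b = 2.73
N: 0.275·a + 0.11·b = 2.6
From row1: a = (2.73 − 0.33·b) / 0.18.
Into row2: 0.275·(2.73 − 0.33·b)/0.18 + 0.11·b = 2.6 → b = 3.9852, a = 7.86047.

7.860 lb product A, 3.985 lb product B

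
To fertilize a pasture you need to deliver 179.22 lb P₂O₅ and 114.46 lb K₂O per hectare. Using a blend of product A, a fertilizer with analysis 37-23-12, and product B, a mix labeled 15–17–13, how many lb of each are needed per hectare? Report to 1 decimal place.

With a, b = lb per hectare of product A and product B:
P₂O₅: 0.23·a + 0.17·b = 179.22
K₂O: 0.12·a + 0.13·b = 114.46
From row1: a = (179.22 − 0.17·b) / 0.23.
Into row2: 0.12·(179.22 − 0.17·b)/0.23 + 0.13·b = 114.46 → b = 507.305, a = 404.253.

404.3 lb product A, 507.3 lb product B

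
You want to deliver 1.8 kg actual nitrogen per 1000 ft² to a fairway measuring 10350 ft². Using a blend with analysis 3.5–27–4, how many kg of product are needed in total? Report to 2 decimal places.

532.29 kg

Product per 1000 ft² = 1.8 / 3.5% = 51.4286 kg.
Total product = 51.4286 × 10350 / 1000 = 532.286 kg.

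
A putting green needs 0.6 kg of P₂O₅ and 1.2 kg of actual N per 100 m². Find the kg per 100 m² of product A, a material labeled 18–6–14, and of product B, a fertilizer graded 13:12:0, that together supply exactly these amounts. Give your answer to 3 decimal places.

With a, b = kg per 100 m² of product A and product B:
P₂O₅: 0.06·a + 0.12·b = 0.6
N: 0.18·a + 0.13·b = 1.2
From row1: a = (0.6 − 0.12·b) / 0.06.
Into row2: 0.18·(0.6 − 0.12·b)/0.06 + 0.13·b = 1.2 → b = 2.6087, a = 4.78261.

4.783 kg product A, 2.609 kg product B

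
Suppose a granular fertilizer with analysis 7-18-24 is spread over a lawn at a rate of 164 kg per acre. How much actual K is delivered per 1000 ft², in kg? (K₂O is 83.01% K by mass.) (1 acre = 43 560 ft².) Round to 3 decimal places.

K₂O per acre = 164 × 24% = 39.36 kg.
Elemental K = 39.36 × 0.8301 = 32.6727 kg per acre.
Convert to per 1000 ft²: 32.6727 × 0.0229568 = 0.750063 kg.

0.750 kg K per thousand sq ft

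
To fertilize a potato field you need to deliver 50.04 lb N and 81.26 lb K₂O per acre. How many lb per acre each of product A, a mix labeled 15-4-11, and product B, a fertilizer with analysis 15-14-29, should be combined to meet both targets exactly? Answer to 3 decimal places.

Per-acre balance (a = product A, b = product B):
N: 0.15·a + 0.15·b = 50.04
K₂O: 0.11·a + 0.29·b = 81.26
Solving simultaneously: a = 86.0222, b = 247.5778.

86.022 lb product A, 247.578 lb product B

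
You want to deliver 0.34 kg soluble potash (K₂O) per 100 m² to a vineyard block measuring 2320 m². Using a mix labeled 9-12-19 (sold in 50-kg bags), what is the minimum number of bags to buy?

1 bags

Product per 100 m² = 0.34 / 19% = 1.78947 kg.
Total product = 1.78947 × 2320 / 100 = 41.5158 kg.
Bags = ⌈41.5158 / 50⌉ = 1.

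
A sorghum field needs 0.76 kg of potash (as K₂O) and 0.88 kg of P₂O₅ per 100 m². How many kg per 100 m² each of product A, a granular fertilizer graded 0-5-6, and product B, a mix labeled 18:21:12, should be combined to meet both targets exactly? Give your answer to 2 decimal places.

8.18 kg product A, 2.24 kg product B

Let a = kg of product A, b = kg of product B (per 100 m²).
K₂O: 0.06·a + 0.12·b = 0.76
P₂O₅: 0.05·a + 0.21·b = 0.88
From row1: a = (0.76 − 0.12·b) / 0.06.
Into row2: 0.05·(0.76 − 0.12·b)/0.06 + 0.21·b = 0.88 → b = 2.24242, a = 8.18182.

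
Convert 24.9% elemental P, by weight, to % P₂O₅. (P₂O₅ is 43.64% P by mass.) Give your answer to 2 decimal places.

%P₂O₅ = 24.9 / 0.4364 = 57.0577%.

57.06% P₂O₅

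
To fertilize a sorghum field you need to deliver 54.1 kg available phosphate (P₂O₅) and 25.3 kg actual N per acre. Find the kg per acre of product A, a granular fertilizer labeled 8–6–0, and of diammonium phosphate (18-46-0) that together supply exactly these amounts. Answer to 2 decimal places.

73.08 kg product A, 108.08 kg diammonium phosphate

Per-acre balance (a = product A, b = diammonium phosphate):
P₂O₅: 0.06·a + 0.46·b = 54.1
N: 0.08·a + 0.18·b = 25.3
Eliminate b: (row1) − 0.46/0.18·(row2) → -0.144444·a = -10.5556, so a = 73.0769.
Then b = (25.3 − 0.08·73.0769) / 0.18 = 108.077.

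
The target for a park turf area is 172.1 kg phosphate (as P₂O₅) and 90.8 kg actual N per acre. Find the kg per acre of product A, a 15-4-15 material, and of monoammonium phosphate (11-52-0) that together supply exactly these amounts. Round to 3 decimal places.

Per-acre balance (a = product A, b = monoammonium phosphate):
P₂O₅: 0.04·a + 0.52·b = 172.1
N: 0.15·a + 0.11·b = 90.8
Eliminate a: (row1) − 0.04/0.15·(row2) → 0.490667·b = 147.887, so b = 301.39946.
Back-substitute: a = (172.1 − 0.52·301.39946) / 0.04 = 384.3071.

384.307 kg product A, 301.399 kg monoammonium phosphate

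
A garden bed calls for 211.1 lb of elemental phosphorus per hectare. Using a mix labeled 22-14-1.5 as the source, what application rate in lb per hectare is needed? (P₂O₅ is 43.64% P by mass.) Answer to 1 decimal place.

3455.2 lb of product per hectare

As P₂O₅: 211.1 / 0.4364 = 483.731 lb per hectare.
Product per hectare = 483.731 / 14% = 3455.22 lb.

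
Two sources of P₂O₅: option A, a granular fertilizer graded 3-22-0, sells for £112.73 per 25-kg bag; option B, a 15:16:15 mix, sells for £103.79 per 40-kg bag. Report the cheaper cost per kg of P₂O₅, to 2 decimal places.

£16.22 per kg P₂O₅ (option B)

option A: P₂O₅ per bag = 25 × 22% = 5.5 kg; cost = 112.73 / 5.5 = £20.4964/kg P₂O₅.
option B: P₂O₅ per bag = 40 × 16% = 6.4 kg; cost = 103.79 / 6.4 = £16.2172/kg P₂O₅.
option B is cheaper.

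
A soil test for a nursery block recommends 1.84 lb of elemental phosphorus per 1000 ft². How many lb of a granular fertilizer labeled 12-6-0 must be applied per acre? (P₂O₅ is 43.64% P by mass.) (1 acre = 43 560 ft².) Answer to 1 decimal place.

3061.0 lb of product per acre

As P₂O₅: 1.84 / 0.4364 = 4.21632 lb per 1000 ft².
Product per 1000 ft² = 4.21632 / 6% = 70.2719 lb.
Convert to per acre: 70.2719 × 43.56 = 3061.04 lb.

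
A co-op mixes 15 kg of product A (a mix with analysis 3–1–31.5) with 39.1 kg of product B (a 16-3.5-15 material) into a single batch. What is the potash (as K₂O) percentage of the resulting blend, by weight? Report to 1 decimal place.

19.6% K₂O

Total mass = 15 + 39.1 = 54.1 kg.
K₂O mass = 31.5%×15 + 15%×39.1 = 10.59 kg.
% K₂O = 10.59 / 54.1 = 19.5749%.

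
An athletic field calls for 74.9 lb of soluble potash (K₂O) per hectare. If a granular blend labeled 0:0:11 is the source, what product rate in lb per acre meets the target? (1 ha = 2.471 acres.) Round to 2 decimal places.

275.56 lb of product per acre

Product per hectare = 74.9 / 11% = 680.909 lb.
Convert to per acre: 680.909 × 0.404694 = 275.5601 lb.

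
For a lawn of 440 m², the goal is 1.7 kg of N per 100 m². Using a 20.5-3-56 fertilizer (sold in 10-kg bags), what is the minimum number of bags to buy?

Product per 100 m² = 1.7 / 20.5% = 8.29268 kg.
Total product = 8.29268 × 440 / 100 = 36.4878 kg.
Bags = ⌈36.4878 / 10⌉ = 4.

4 bags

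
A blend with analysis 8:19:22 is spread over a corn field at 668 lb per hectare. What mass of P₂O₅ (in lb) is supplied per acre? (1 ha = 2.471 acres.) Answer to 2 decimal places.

P₂O₅ per hectare = 668 × 19% = 126.92 lb.
Convert to per acre: 126.92 × 0.404694 = 51.3638 lb.

51.36 lb P₂O₅ per acre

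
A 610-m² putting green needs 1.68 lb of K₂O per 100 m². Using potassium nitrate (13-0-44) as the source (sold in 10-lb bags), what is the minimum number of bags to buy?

3 bags

Product per 100 m² = 1.68 / 44% = 3.81818 lb.
Total product = 3.81818 × 610 / 100 = 23.2909 lb.
Bags = ⌈23.2909 / 10⌉ = 3.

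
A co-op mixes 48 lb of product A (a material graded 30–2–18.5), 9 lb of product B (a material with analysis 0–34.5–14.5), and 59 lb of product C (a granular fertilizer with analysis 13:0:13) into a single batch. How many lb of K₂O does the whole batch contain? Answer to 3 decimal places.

K₂O mass = 18.5%×48 + 14.5%×9 + 13%×59 = 17.855 lb.

17.855 lb K₂O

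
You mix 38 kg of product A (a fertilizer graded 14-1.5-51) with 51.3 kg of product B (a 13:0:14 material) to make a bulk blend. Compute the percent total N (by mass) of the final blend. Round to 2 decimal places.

Total mass = 38 + 51.3 = 89.3 kg.
N mass = 14%×38 + 13%×51.3 = 11.989 kg.
% N = 11.989 / 89.3 = 13.4255%.

13.43% N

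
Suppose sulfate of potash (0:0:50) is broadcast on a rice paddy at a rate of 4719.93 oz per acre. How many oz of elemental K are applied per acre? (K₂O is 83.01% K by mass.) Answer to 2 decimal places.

K₂O per acre = 4719.93 × 50% = 2359.97 oz.
Elemental K = 2359.97 × 0.8301 = 1959.007 oz per acre.

1959.01 oz K per acre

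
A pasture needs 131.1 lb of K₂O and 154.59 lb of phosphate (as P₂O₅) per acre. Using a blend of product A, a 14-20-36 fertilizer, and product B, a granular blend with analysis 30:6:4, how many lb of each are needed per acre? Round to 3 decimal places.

Per-acre balance (a = product A, b = product B):
K₂O: 0.36·a + 0.04·b = 131.1
P₂O₅: 0.2·a + 0.06·b = 154.59
From row1: a = (131.1 − 0.04·b) / 0.36.
Into row2: 0.2·(131.1 − 0.04·b)/0.36 + 0.06·b = 154.59 → b = 2164.1471, a = 123.7059.

123.706 lb product A, 2164.147 lb product B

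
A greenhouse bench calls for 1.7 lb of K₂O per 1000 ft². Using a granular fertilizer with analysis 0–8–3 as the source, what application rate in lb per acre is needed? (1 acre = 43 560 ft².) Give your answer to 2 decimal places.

Product per 1000 ft² = 1.7 / 3% = 56.6667 lb.
Convert to per acre: 56.6667 × 43.56 = 2468.4 lb.

2468.40 lb of product per acre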